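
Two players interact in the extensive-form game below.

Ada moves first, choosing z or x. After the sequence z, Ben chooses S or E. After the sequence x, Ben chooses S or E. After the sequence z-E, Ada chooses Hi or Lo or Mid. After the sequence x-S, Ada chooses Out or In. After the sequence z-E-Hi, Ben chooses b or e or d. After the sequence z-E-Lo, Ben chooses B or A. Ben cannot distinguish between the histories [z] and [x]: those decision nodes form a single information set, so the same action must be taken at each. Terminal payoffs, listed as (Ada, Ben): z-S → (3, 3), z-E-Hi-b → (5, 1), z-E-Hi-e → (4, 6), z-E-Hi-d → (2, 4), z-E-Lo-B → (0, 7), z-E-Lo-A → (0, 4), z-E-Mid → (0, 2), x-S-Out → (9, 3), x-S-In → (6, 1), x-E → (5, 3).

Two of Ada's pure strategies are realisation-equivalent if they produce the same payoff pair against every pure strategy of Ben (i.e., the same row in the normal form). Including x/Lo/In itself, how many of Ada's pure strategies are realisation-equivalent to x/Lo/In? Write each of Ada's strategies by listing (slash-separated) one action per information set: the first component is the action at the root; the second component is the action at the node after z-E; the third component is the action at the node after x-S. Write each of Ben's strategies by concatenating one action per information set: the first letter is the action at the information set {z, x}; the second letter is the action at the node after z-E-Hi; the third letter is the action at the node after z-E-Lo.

Row for x/Lo/In (columns SbB, SbA, SeB, SeA, SdB, SdA, EbB, EbA, EeB, EeA, EdB, EdA): (6,1) (6,1) (6,1) (6,1) (6,1) (6,1) (5,3) (5,3) (5,3) (5,3) (5,3) (5,3).
Under x/Lo/In, Ada's choice at the node after z-E can never be reached regardless of what Ben does, so varying those choices leaves every outcome unchanged.
Holding the reachable choices fixed and varying the unreachable one freely already gives 3 equivalent strategies.
No other strategy reproduces this row, so those 3 are the full class: x/Hi/In, x/Lo/In, x/Mid/In.

3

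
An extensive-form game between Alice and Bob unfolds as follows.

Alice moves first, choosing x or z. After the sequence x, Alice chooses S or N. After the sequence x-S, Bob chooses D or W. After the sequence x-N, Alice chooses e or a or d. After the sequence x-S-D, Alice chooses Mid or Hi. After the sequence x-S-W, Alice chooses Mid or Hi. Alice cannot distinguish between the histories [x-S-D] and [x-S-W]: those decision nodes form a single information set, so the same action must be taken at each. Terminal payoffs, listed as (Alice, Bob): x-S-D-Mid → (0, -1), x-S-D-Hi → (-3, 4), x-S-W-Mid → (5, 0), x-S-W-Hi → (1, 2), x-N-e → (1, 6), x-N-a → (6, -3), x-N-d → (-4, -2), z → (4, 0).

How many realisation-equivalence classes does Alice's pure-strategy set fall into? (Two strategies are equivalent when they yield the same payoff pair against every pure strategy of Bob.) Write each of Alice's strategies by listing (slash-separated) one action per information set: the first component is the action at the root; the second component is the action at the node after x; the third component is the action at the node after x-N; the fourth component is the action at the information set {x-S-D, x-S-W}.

6

Alice has 24 pure strategies: x/S/e/Mid, x/S/e/Hi, x/S/a/Mid, x/S/a/Hi, x/S/d/Mid, x/S/d/Hi, x/N/e/Mid, x/N/e/Hi, x/N/a/Mid, x/N/a/Hi, x/N/d/Mid, x/N/d/Hi, z/S/e/Mid, z/S/e/Hi, z/S/a/Mid, z/S/a/Hi, z/S/d/Mid, z/S/d/Hi, z/N/e/Mid, z/N/e/Hi, z/N/a/Mid, z/N/a/Hi, z/N/d/Mid, z/N/d/Hi. Columns: D, W.
{x/S/e/Mid, x/S/a/Mid, x/S/d/Mid} → row (0,-1) (5,0)
{x/S/e/Hi, x/S/a/Hi, x/S/d/Hi} → row (-3,4) (1,2)
{x/N/e/Mid, x/N/e/Hi} → row (1,6) (1,6)
{x/N/a/Mid, x/N/a/Hi} → row (6,-3) (6,-3)
{x/N/d/Mid, x/N/d/Hi} → row (-4,-2) (-4,-2)
{z/S/e/Mid, z/S/e/Hi, z/S/a/Mid, z/S/a/Hi, z/S/d/Mid, z/S/d/Hi, z/N/e/Mid, z/N/e/Hi, z/N/a/Mid, z/N/a/Hi, z/N/d/Mid, z/N/d/Hi} → row (4,0) (4,0)
That's 6 distinct rows out of 24 strategies.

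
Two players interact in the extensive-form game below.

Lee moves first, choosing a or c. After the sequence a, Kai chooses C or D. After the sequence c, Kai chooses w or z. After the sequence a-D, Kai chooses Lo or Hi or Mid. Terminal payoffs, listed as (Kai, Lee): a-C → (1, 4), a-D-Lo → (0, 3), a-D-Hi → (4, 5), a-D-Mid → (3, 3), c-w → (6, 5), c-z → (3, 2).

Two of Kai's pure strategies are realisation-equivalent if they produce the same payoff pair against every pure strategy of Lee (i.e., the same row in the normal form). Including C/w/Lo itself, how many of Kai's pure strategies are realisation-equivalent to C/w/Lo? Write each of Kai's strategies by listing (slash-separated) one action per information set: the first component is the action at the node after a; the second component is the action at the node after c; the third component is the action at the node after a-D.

Row for C/w/Lo (columns a, c): (1,4) (6,5).
Under C/w/Lo, Kai's choice at the node after a-D can never be reached regardless of what Lee does, so varying those choices leaves every outcome unchanged.
Holding the reachable choices fixed and varying the unreachable one freely already gives 3 equivalent strategies.
No other strategy reproduces this row, so those 3 are the full class: C/w/Lo, C/w/Hi, C/w/Mid.

3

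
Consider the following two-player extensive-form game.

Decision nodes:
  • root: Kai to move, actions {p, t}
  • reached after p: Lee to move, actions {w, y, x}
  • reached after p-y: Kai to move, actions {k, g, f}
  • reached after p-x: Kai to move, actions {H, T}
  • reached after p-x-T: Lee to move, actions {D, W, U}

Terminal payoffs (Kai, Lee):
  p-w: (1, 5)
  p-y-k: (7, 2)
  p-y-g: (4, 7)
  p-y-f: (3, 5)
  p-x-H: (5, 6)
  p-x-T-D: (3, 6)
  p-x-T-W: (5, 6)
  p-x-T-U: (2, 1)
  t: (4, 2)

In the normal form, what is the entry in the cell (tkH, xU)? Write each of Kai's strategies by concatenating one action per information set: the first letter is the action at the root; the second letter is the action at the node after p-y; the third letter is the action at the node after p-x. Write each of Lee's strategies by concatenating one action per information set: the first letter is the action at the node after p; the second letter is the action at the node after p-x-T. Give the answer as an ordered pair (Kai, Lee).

Trace the play path from the root:
  Kai plays t
→ terminal payoff (4, 2).
(Kai's choice at the node after p-y is never reached on this path, so it doesn't affect the outcome.)

(4, 2)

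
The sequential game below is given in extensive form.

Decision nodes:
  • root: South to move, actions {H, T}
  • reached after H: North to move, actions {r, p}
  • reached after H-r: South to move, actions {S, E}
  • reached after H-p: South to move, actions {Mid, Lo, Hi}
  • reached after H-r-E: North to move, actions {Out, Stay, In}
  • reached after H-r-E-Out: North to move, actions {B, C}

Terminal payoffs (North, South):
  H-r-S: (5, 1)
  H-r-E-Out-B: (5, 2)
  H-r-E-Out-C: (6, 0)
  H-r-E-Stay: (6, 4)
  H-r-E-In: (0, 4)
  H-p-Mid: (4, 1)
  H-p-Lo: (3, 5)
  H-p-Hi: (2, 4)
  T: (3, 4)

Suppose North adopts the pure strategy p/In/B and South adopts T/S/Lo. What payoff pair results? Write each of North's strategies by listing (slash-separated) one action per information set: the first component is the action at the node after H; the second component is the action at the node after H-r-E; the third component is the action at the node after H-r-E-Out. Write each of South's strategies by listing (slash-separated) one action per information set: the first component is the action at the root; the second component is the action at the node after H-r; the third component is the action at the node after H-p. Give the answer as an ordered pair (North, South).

Trace the play path from the root:
  South plays T
→ terminal payoff (3, 4).
(North's choice at the node after H is never reached on this path, so it doesn't affect the outcome.)

(3, 4)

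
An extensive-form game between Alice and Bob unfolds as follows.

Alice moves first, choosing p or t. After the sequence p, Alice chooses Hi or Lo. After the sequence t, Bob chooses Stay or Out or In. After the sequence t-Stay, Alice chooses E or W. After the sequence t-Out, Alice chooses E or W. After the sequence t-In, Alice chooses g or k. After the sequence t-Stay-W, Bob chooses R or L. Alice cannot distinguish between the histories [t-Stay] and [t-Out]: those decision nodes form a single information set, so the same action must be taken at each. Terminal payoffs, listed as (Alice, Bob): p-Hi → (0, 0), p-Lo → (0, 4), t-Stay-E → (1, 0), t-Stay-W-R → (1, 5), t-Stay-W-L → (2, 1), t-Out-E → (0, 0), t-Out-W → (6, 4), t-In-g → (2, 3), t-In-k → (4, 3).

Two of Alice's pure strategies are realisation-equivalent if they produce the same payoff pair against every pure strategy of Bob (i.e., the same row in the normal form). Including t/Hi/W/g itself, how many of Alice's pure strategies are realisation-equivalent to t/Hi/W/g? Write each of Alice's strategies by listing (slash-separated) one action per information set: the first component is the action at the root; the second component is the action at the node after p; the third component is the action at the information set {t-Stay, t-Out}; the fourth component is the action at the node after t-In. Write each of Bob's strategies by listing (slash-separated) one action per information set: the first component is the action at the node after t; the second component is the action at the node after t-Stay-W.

Row for t/Hi/W/g (columns Stay/R, Stay/L, Out/R, Out/L, In/R, In/L): (1,5) (2,1) (6,4) (6,4) (2,3) (2,3).
Under t/Hi/W/g, Alice's choice at the node after p can never be reached regardless of what Bob does, so varying those choices leaves every outcome unchanged.
Holding the reachable choices fixed and varying the unreachable one freely already gives 2 equivalent strategies.
No other strategy reproduces this row, so those 2 are the full class: t/Hi/W/g, t/Lo/W/g.

2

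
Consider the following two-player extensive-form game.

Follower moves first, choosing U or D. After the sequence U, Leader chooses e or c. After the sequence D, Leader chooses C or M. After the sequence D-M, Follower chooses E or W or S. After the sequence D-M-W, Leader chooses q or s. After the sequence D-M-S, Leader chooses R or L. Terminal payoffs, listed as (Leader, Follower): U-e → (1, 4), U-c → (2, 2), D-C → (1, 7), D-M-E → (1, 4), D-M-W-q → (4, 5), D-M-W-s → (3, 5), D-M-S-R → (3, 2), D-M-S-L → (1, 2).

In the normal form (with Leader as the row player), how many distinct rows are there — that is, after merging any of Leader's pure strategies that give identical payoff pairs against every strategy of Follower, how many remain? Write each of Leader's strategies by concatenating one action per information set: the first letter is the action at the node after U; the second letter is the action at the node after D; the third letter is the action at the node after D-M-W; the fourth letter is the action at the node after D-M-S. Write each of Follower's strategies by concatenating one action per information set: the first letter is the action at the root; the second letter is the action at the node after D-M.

Leader has 16 pure strategies: eCqR, eCqL, eCsR, eCsL, eMqR, eMqL, eMsR, eMsL, cCqR, cCqL, cCsR, cCsL, cMqR, cMqL, cMsR, cMsL. Columns: UE, UW, US, DE, DW, DS.
{eCqR, eCqL, eCsR, eCsL} → row (1,4) (1,4) (1,4) (1,7) (1,7) (1,7)
{eMqR} → row (1,4) (1,4) (1,4) (1,4) (4,5) (3,2)
{eMqL} → row (1,4) (1,4) (1,4) (1,4) (4,5) (1,2)
{eMsR} → row (1,4) (1,4) (1,4) (1,4) (3,5) (3,2)
{eMsL} → row (1,4) (1,4) (1,4) (1,4) (3,5) (1,2)
{cCqR, cCqL, cCsR, cCsL} → row (2,2) (2,2) (2,2) (1,7) (1,7) (1,7)
{cMqR} → row (2,2) (2,2) (2,2) (1,4) (4,5) (3,2)
{cMqL} → row (2,2) (2,2) (2,2) (1,4) (4,5) (1,2)
{cMsR} → row (2,2) (2,2) (2,2) (1,4) (3,5) (3,2)
{cMsL} → row (2,2) (2,2) (2,2) (1,4) (3,5) (1,2)
That's 10 distinct rows out of 16 strategies.

10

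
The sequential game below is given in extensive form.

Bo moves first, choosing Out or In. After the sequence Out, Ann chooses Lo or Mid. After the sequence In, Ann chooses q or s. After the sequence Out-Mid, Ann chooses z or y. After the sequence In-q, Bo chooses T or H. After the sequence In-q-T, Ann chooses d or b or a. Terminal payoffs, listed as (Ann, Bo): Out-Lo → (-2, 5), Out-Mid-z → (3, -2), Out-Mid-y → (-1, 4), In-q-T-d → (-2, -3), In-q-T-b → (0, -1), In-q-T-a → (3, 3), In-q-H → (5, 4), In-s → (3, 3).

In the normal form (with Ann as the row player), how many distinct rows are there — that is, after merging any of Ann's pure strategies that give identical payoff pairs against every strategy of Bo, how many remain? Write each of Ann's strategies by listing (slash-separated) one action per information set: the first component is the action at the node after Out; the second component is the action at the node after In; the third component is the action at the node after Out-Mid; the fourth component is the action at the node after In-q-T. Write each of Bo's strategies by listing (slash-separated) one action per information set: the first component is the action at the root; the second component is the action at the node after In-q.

12

Ann has 24 pure strategies: Lo/q/z/d, Lo/q/z/b, Lo/q/z/a, Lo/q/y/d, Lo/q/y/b, Lo/q/y/a, Lo/s/z/d, Lo/s/z/b, Lo/s/z/a, Lo/s/y/d, Lo/s/y/b, Lo/s/y/a, Mid/q/z/d, Mid/q/z/b, Mid/q/z/a, Mid/q/y/d, Mid/q/y/b, Mid/q/y/a, Mid/s/z/d, Mid/s/z/b, Mid/s/z/a, Mid/s/y/d, Mid/s/y/b, Mid/s/y/a. Columns: Out/T, Out/H, In/T, In/H.
{Lo/q/z/d, Lo/q/y/d} → row (-2,5) (-2,5) (-2,-3) (5,4)
{Lo/q/z/b, Lo/q/y/b} → row (-2,5) (-2,5) (0,-1) (5,4)
{Lo/q/z/a, Lo/q/y/a} → row (-2,5) (-2,5) (3,3) (5,4)
{Lo/s/z/d, Lo/s/z/b, Lo/s/z/a, Lo/s/y/d, Lo/s/y/b, Lo/s/y/a} → row (-2,5) (-2,5) (3,3) (3,3)
{Mid/q/z/d} → row (3,-2) (3,-2) (-2,-3) (5,4)
{Mid/q/z/b} → row (3,-2) (3,-2) (0,-1) (5,4)
{Mid/q/z/a} → row (3,-2) (3,-2) (3,3) (5,4)
{Mid/q/y/d} → row (-1,4) (-1,4) (-2,-3) (5,4)
{Mid/q/y/b} → row (-1,4) (-1,4) (0,-1) (5,4)
{Mid/q/y/a} → row (-1,4) (-1,4) (3,3) (5,4)
{Mid/s/z/d, Mid/s/z/b, Mid/s/z/a} → row (3,-2) (3,-2) (3,3) (3,3)
{Mid/s/y/d, Mid/s/y/b, Mid/s/y/a} → row (-1,4) (-1,4) (3,3) (3,3)
That's 12 distinct rows out of 24 strategies.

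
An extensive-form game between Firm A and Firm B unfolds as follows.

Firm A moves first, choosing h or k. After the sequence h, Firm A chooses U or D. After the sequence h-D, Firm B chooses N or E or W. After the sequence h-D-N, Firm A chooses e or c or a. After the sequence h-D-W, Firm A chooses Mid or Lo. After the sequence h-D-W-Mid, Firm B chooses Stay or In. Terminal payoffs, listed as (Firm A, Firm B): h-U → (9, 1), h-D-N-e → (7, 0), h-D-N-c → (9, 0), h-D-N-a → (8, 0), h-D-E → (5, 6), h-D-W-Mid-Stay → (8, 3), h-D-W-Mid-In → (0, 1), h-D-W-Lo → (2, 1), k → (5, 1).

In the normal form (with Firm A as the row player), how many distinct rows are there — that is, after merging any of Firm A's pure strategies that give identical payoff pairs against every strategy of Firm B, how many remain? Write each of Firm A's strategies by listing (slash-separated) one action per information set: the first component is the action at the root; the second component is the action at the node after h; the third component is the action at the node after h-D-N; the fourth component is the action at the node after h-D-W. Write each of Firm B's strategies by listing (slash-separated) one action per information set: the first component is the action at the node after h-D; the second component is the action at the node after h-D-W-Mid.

8

Firm A has 24 pure strategies: h/U/e/Mid, h/U/e/Lo, h/U/c/Mid, h/U/c/Lo, h/U/a/Mid, h/U/a/Lo, h/D/e/Mid, h/D/e/Lo, h/D/c/Mid, h/D/c/Lo, h/D/a/Mid, h/D/a/Lo, k/U/e/Mid, k/U/e/Lo, k/U/c/Mid, k/U/c/Lo, k/U/a/Mid, k/U/a/Lo, k/D/e/Mid, k/D/e/Lo, k/D/c/Mid, k/D/c/Lo, k/D/a/Mid, k/D/a/Lo. Columns: N/Stay, N/In, E/Stay, E/In, W/Stay, W/In.
{h/U/e/Mid, h/U/e/Lo, h/U/c/Mid, h/U/c/Lo, h/U/a/Mid, h/U/a/Lo} → row (9,1) (9,1) (9,1) (9,1) (9,1) (9,1)
{h/D/e/Mid} → row (7,0) (7,0) (5,6) (5,6) (8,3) (0,1)
{h/D/e/Lo} → row (7,0) (7,0) (5,6) (5,6) (2,1) (2,1)
{h/D/c/Mid} → row (9,0) (9,0) (5,6) (5,6) (8,3) (0,1)
{h/D/c/Lo} → row (9,0) (9,0) (5,6) (5,6) (2,1) (2,1)
{h/D/a/Mid} → row (8,0) (8,0) (5,6) (5,6) (8,3) (0,1)
{h/D/a/Lo} → row (8,0) (8,0) (5,6) (5,6) (2,1) (2,1)
{k/U/e/Mid, k/U/e/Lo, k/U/c/Mid, k/U/c/Lo, k/U/a/Mid, k/U/a/Lo, k/D/e/Mid, k/D/e/Lo, k/D/c/Mid, k/D/c/Lo, k/D/a/Mid, k/D/a/Lo} → row (5,1) (5,1) (5,1) (5,1) (5,1) (5,1)
That's 8 distinct rows out of 24 strategies.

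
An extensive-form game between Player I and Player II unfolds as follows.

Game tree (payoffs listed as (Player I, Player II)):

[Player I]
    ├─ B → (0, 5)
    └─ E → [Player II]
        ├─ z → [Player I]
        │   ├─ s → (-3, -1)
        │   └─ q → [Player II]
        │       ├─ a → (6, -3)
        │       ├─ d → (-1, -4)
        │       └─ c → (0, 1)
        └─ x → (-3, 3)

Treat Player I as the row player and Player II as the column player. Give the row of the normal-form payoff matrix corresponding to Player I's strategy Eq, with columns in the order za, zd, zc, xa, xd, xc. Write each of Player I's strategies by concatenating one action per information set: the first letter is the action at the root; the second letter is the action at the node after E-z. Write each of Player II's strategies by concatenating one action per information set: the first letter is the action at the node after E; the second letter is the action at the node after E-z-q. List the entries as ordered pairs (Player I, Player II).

vs za: Player I plays E → Player II plays z at [E] → Player I plays q at [E-z] → Player II plays a at [E-z-q] → (6, -3)
vs zd: Player I plays E → Player II plays z at [E] → Player I plays q at [E-z] → Player II plays d at [E-z-q] → (-1, -4)
vs zc: Player I plays E → Player II plays z at [E] → Player I plays q at [E-z] → Player II plays c at [E-z-q] → (0, 1)
vs xa: Player I plays E → Player II plays x at [E] → (-3, 3)
vs xd: Player I plays E → Player II plays x at [E] → (-3, 3)
vs xc: Player I plays E → Player II plays x at [E] → (-3, 3)

(6,-3) (-1,-4) (0,1) (-3,3) (-3,3) (-3,3)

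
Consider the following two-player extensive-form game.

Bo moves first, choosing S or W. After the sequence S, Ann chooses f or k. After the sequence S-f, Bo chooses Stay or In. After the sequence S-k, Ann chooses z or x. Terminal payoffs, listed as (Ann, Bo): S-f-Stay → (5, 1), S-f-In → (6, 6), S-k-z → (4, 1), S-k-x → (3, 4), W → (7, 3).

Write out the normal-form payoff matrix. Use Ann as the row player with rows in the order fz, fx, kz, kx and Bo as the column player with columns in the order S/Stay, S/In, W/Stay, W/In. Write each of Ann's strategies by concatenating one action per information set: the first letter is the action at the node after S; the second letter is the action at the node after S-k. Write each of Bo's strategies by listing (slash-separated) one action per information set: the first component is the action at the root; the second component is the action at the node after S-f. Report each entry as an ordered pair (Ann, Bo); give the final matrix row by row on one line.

Row fz: S/Stay→(5,1), S/In→(6,6), W/Stay→(7,3), W/In→(7,3)
Row fx: S/Stay→(5,1), S/In→(6,6), W/Stay→(7,3), W/In→(7,3)
Row kz: S/Stay→(4,1), S/In→(4,1), W/Stay→(7,3), W/In→(7,3)
Row kx: S/Stay→(3,4), S/In→(3,4), W/Stay→(7,3), W/In→(7,3)

fz: (5,1) (6,6) (7,3) (7,3) | fx: (5,1) (6,6) (7,3) (7,3) | kz: (4,1) (4,1) (7,3) (7,3) | kx: (3,4) (3,4) (7,3) (7,3)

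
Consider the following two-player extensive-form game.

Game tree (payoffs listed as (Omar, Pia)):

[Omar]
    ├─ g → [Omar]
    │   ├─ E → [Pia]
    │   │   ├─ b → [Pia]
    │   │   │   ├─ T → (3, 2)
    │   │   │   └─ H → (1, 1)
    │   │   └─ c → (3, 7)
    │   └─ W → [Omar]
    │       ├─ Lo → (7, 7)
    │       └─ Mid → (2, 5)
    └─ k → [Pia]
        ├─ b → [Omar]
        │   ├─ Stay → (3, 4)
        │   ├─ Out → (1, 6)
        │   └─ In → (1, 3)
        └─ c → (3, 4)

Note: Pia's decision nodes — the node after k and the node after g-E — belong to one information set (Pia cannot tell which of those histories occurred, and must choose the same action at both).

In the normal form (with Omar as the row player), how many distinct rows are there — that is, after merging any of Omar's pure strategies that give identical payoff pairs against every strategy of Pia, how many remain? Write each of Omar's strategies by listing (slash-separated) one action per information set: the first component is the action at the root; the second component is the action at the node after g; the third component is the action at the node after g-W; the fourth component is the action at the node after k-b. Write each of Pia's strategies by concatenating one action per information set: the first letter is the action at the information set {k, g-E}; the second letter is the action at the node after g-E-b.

6

Omar has 24 pure strategies: g/E/Lo/Stay, g/E/Lo/Out, g/E/Lo/In, g/E/Mid/Stay, g/E/Mid/Out, g/E/Mid/In, g/W/Lo/Stay, g/W/Lo/Out, g/W/Lo/In, g/W/Mid/Stay, g/W/Mid/Out, g/W/Mid/In, k/E/Lo/Stay, k/E/Lo/Out, k/E/Lo/In, k/E/Mid/Stay, k/E/Mid/Out, k/E/Mid/In, k/W/Lo/Stay, k/W/Lo/Out, k/W/Lo/In, k/W/Mid/Stay, k/W/Mid/Out, k/W/Mid/In. Columns: bT, bH, cT, cH.
{g/E/Lo/Stay, g/E/Lo/Out, g/E/Lo/In, g/E/Mid/Stay, g/E/Mid/Out, g/E/Mid/In} → row (3,2) (1,1) (3,7) (3,7)
{g/W/Lo/Stay, g/W/Lo/Out, g/W/Lo/In} → row (7,7) (7,7) (7,7) (7,7)
{g/W/Mid/Stay, g/W/Mid/Out, g/W/Mid/In} → row (2,5) (2,5) (2,5) (2,5)
{k/E/Lo/Stay, k/E/Mid/Stay, k/W/Lo/Stay, k/W/Mid/Stay} → row (3,4) (3,4) (3,4) (3,4)
{k/E/Lo/Out, k/E/Mid/Out, k/W/Lo/Out, k/W/Mid/Out} → row (1,6) (1,6) (3,4) (3,4)
{k/E/Lo/In, k/E/Mid/In, k/W/Lo/In, k/W/Mid/In} → row (1,3) (1,3) (3,4) (3,4)
That's 6 distinct rows out of 24 strategies.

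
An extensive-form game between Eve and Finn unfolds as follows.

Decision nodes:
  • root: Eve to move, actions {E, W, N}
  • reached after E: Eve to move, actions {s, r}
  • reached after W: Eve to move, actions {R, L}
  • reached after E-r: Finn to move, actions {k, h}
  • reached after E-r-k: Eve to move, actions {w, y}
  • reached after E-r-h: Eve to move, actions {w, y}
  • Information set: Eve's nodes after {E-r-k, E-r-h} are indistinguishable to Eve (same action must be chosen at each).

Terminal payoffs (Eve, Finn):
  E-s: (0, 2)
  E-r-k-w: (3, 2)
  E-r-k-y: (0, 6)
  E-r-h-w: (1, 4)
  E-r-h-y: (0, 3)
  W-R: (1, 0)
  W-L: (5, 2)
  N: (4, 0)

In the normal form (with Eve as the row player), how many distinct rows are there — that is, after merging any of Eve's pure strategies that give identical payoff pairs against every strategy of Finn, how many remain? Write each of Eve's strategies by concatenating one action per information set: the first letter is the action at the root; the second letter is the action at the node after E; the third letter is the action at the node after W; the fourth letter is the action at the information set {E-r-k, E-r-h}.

6

Eve has 24 pure strategies: EsRw, EsRy, EsLw, EsLy, ErRw, ErRy, ErLw, ErLy, WsRw, WsRy, WsLw, WsLy, WrRw, WrRy, WrLw, WrLy, NsRw, NsRy, NsLw, NsLy, NrRw, NrRy, NrLw, NrLy. Columns: k, h.
{EsRw, EsRy, EsLw, EsLy} → row (0,2) (0,2)
{ErRw, ErLw} → row (3,2) (1,4)
{ErRy, ErLy} → row (0,6) (0,3)
{WsRw, WsRy, WrRw, WrRy} → row (1,0) (1,0)
{WsLw, WsLy, WrLw, WrLy} → row (5,2) (5,2)
{NsRw, NsRy, NsLw, NsLy, NrRw, NrRy, NrLw, NrLy} → row (4,0) (4,0)
That's 6 distinct rows out of 24 strategies.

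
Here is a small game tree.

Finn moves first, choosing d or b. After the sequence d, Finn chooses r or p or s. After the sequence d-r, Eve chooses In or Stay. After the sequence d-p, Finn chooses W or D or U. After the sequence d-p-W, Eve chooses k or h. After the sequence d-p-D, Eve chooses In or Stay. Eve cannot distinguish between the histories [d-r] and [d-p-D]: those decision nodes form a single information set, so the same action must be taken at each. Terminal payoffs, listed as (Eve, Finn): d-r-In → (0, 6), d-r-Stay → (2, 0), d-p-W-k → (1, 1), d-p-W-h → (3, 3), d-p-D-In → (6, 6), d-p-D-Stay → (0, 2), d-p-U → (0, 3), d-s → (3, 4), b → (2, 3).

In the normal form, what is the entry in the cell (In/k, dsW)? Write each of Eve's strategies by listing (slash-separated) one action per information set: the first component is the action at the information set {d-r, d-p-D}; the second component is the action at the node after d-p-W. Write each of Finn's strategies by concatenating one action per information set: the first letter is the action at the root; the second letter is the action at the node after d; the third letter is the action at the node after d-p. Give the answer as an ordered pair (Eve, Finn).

Trace the play path from the root:
  Finn plays d
  Finn plays s at [d]
→ terminal payoff (3, 4).
(Eve's choice at the information set {d-r, d-p-D} is never reached on this path, so it doesn't affect the outcome.)

(3, 4)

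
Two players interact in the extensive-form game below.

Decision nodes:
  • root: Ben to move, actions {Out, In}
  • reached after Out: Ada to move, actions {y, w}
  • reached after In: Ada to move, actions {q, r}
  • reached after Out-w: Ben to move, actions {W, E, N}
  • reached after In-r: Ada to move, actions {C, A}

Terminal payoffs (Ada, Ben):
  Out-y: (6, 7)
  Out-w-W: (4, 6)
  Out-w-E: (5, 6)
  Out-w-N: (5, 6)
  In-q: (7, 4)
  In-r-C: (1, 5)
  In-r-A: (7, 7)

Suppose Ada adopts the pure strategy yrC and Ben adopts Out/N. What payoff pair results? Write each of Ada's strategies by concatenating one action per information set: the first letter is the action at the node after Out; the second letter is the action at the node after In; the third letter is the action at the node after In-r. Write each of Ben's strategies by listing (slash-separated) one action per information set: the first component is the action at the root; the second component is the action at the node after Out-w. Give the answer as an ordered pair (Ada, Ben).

Trace the play path from the root:
  Ben plays Out
  Ada plays y at [Out]
→ terminal payoff (6, 7).
(Ada's choice at the node after In is never reached on this path, so it doesn't affect the outcome.)

(6, 7)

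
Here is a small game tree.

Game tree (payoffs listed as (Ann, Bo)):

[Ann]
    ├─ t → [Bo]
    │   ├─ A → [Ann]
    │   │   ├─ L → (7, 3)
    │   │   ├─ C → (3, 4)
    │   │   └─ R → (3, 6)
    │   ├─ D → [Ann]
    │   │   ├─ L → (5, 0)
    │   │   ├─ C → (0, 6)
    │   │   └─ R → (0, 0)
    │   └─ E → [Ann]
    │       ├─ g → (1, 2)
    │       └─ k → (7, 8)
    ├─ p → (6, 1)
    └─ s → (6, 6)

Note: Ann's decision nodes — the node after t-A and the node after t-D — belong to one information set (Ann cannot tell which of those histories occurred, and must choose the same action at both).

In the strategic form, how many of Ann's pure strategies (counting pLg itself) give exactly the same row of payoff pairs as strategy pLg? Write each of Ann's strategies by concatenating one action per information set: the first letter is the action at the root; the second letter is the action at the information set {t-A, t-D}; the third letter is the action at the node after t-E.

Row for pLg (columns A, D, E): (6,1) (6,1) (6,1).
Under pLg, Ann's choice at the information set {t-A, t-D} and at the node after t-E can never be reached regardless of what Bo does, so varying those choices leaves every outcome unchanged.
Holding the reachable choices fixed and varying the unreachable ones freely already gives 3 × 2 = 6 equivalent strategies.
No other strategy reproduces this row, so those 6 are the full class: pLg, pLk, pCg, pCk, pRg, pRk.

6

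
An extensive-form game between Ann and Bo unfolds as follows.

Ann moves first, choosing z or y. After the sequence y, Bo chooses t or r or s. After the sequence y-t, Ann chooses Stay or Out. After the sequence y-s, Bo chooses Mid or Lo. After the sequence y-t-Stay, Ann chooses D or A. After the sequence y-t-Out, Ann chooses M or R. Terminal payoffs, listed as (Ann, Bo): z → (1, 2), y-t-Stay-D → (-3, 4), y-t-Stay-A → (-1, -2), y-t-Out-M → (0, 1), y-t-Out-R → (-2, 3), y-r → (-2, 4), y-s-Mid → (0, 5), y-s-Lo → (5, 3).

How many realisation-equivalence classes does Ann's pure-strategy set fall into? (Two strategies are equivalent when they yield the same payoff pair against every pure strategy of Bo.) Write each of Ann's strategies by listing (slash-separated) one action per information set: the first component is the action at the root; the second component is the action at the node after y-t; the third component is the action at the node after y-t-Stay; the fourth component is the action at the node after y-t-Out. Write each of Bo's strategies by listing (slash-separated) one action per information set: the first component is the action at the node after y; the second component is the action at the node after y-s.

Ann has 16 pure strategies: z/Stay/D/M, z/Stay/D/R, z/Stay/A/M, z/Stay/A/R, z/Out/D/M, z/Out/D/R, z/Out/A/M, z/Out/A/R, y/Stay/D/M, y/Stay/D/R, y/Stay/A/M, y/Stay/A/R, y/Out/D/M, y/Out/D/R, y/Out/A/M, y/Out/A/R. Columns: t/Mid, t/Lo, r/Mid, r/Lo, s/Mid, s/Lo.
{z/Stay/D/M, z/Stay/D/R, z/Stay/A/M, z/Stay/A/R, z/Out/D/M, z/Out/D/R, z/Out/A/M, z/Out/A/R} → row (1,2) (1,2) (1,2) (1,2) (1,2) (1,2)
{y/Stay/D/M, y/Stay/D/R} → row (-3,4) (-3,4) (-2,4) (-2,4) (0,5) (5,3)
{y/Stay/A/M, y/Stay/A/R} → row (-1,-2) (-1,-2) (-2,4) (-2,4) (0,5) (5,3)
{y/Out/D/M, y/Out/A/M} → row (0,1) (0,1) (-2,4) (-2,4) (0,5) (5,3)
{y/Out/D/R, y/Out/A/R} → row (-2,3) (-2,3) (-2,4) (-2,4) (0,5) (5,3)
That's 5 distinct rows out of 16 strategies.

5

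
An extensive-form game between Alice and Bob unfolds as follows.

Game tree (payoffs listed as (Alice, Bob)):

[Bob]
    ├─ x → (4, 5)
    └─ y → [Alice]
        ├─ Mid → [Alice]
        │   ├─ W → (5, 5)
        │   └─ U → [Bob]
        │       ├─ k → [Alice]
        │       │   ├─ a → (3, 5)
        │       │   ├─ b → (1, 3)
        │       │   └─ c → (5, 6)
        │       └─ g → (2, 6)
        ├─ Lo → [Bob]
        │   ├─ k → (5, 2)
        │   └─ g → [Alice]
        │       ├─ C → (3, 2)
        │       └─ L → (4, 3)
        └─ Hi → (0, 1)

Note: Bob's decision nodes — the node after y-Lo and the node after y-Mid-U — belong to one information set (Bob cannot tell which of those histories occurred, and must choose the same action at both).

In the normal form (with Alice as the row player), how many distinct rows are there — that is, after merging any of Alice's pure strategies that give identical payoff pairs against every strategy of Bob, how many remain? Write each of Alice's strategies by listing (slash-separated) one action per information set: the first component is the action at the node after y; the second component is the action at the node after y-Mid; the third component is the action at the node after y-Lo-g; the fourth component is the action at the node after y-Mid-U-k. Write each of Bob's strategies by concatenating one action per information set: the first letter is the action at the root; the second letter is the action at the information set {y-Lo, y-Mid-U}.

Alice has 36 pure strategies: Mid/W/C/a, Mid/W/C/b, Mid/W/C/c, Mid/W/L/a, Mid/W/L/b, Mid/W/L/c, Mid/U/C/a, Mid/U/C/b, Mid/U/C/c, Mid/U/L/a, Mid/U/L/b, Mid/U/L/c, Lo/W/C/a, Lo/W/C/b, Lo/W/C/c, Lo/W/L/a, Lo/W/L/b, Lo/W/L/c, Lo/U/C/a, Lo/U/C/b, Lo/U/C/c, Lo/U/L/a, Lo/U/L/b, Lo/U/L/c, Hi/W/C/a, Hi/W/C/b, Hi/W/C/c, Hi/W/L/a, Hi/W/L/b, Hi/W/L/c, Hi/U/C/a, Hi/U/C/b, Hi/U/C/c, Hi/U/L/a, Hi/U/L/b, Hi/U/L/c. Columns: xk, xg, yk, yg.
{Mid/W/C/a, Mid/W/C/b, Mid/W/C/c, Mid/W/L/a, Mid/W/L/b, Mid/W/L/c} → row (4,5) (4,5) (5,5) (5,5)
{Mid/U/C/a, Mid/U/L/a} → row (4,5) (4,5) (3,5) (2,6)
{Mid/U/C/b, Mid/U/L/b} → row (4,5) (4,5) (1,3) (2,6)
{Mid/U/C/c, Mid/U/L/c} → row (4,5) (4,5) (5,6) (2,6)
{Lo/W/C/a, Lo/W/C/b, Lo/W/C/c, Lo/U/C/a, Lo/U/C/b, Lo/U/C/c} → row (4,5) (4,5) (5,2) (3,2)
{Lo/W/L/a, Lo/W/L/b, Lo/W/L/c, Lo/U/L/a, Lo/U/L/b, Lo/U/L/c} → row (4,5) (4,5) (5,2) (4,3)
{Hi/W/C/a, Hi/W/C/b, Hi/W/C/c, Hi/W/L/a, Hi/W/L/b, Hi/W/L/c, Hi/U/C/a, Hi/U/C/b, Hi/U/C/c, Hi/U/L/a, Hi/U/L/b, Hi/U/L/c} → row (4,5) (4,5) (0,1) (0,1)
That's 7 distinct rows out of 36 strategies.

7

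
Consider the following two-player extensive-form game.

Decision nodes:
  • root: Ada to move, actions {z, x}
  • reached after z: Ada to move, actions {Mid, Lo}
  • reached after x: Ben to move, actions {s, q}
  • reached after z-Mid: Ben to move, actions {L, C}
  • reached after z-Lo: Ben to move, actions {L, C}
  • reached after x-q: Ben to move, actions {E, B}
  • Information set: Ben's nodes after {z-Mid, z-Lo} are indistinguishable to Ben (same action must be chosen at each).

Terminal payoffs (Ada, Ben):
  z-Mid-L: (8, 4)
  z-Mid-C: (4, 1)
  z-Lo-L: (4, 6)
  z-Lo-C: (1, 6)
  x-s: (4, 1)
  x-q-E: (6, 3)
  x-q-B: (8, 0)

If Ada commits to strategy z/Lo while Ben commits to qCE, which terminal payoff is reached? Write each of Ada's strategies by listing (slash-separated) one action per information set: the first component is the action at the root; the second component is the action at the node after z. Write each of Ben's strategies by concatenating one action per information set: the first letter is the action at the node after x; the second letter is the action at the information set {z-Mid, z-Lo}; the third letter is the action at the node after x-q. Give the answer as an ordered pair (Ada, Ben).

(1, 6)

Trace the play path from the root:
  Ada plays z
  Ada plays Lo at [z]
  Ben plays C at [z-Lo]
→ terminal payoff (1, 6).
(Ben's choice at the node after x is never reached on this path, so it doesn't affect the outcome.)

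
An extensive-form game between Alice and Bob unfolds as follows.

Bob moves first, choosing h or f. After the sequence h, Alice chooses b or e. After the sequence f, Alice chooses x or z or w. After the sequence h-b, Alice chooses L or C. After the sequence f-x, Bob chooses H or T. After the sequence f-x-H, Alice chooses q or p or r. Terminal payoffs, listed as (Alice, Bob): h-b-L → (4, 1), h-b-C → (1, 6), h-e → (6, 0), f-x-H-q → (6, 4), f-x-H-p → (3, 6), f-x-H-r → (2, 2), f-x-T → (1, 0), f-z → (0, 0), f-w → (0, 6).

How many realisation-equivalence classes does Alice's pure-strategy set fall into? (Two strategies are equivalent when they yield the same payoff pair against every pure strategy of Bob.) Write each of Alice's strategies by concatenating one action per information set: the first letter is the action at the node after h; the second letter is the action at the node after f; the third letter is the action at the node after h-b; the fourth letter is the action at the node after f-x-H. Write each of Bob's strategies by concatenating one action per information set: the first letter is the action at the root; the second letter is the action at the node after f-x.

Alice has 36 pure strategies: bxLq, bxLp, bxLr, bxCq, bxCp, bxCr, bzLq, bzLp, bzLr, bzCq, bzCp, bzCr, bwLq, bwLp, bwLr, bwCq, bwCp, bwCr, exLq, exLp, exLr, exCq, exCp, exCr, ezLq, ezLp, ezLr, ezCq, ezCp, ezCr, ewLq, ewLp, ewLr, ewCq, ewCp, ewCr. Columns: hH, hT, fH, fT.
{bxLq} → row (4,1) (4,1) (6,4) (1,0)
{bxLp} → row (4,1) (4,1) (3,6) (1,0)
{bxLr} → row (4,1) (4,1) (2,2) (1,0)
{bxCq} → row (1,6) (1,6) (6,4) (1,0)
{bxCp} → row (1,6) (1,6) (3,6) (1,0)
{bxCr} → row (1,6) (1,6) (2,2) (1,0)
{bzLq, bzLp, bzLr} → row (4,1) (4,1) (0,0) (0,0)
{bzCq, bzCp, bzCr} → row (1,6) (1,6) (0,0) (0,0)
{bwLq, bwLp, bwLr} → row (4,1) (4,1) (0,6) (0,6)
{bwCq, bwCp, bwCr} → row (1,6) (1,6) (0,6) (0,6)
{exLq, exCq} → row (6,0) (6,0) (6,4) (1,0)
{exLp, exCp} → row (6,0) (6,0) (3,6) (1,0)
{exLr, exCr} → row (6,0) (6,0) (2,2) (1,0)
{ezLq, ezLp, ezLr, ezCq, ezCp, ezCr} → row (6,0) (6,0) (0,0) (0,0)
{ewLq, ewLp, ewLr, ewCq, ewCp, ewCr} → row (6,0) (6,0) (0,6) (0,6)
That's 15 distinct rows out of 36 strategies.

15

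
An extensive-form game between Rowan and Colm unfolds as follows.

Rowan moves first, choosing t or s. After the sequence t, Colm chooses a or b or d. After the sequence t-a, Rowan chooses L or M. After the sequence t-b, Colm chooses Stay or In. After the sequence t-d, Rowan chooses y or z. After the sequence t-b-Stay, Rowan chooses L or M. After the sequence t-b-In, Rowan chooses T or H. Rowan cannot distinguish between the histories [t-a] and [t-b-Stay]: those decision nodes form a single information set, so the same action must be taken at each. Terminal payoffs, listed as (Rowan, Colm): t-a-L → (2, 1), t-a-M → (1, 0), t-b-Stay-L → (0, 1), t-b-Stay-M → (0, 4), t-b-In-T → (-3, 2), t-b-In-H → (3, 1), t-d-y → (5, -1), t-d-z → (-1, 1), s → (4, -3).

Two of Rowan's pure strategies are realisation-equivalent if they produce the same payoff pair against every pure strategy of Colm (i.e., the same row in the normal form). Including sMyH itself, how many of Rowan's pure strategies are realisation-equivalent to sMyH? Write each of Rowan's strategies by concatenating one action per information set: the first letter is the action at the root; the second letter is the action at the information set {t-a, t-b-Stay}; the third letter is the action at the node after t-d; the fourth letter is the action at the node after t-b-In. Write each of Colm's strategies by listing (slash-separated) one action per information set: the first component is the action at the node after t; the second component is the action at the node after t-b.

Row for sMyH (columns a/Stay, a/In, b/Stay, b/In, d/Stay, d/In): (4,-3) (4,-3) (4,-3) (4,-3) (4,-3) (4,-3).
Under sMyH, Rowan's choice at the information set {t-a, t-b-Stay} and at the node after t-d and at the node after t-b-In can never be reached regardless of what Colm does, so varying those choices leaves every outcome unchanged.
Holding the reachable choices fixed and varying the unreachable ones freely already gives 2 × 2 × 2 = 8 equivalent strategies.
No other strategy reproduces this row, so those 8 are the full class: sLyT, sLyH, sLzT, sLzH, sMyT, sMyH, sMzT, sMzH.

8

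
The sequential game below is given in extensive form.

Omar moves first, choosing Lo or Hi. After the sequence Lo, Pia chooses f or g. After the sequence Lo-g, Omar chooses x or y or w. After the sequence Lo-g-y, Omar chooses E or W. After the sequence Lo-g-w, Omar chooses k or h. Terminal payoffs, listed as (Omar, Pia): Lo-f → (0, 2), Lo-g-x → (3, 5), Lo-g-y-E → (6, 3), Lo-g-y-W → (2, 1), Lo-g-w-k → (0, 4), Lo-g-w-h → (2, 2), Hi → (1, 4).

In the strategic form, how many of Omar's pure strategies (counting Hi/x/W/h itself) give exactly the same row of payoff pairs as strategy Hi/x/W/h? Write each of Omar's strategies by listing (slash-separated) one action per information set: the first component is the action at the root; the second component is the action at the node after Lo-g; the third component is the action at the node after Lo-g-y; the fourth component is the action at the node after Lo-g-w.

Row for Hi/x/W/h (columns f, g): (1,4) (1,4).
Under Hi/x/W/h, Omar's choice at the node after Lo-g and at the node after Lo-g-y and at the node after Lo-g-w can never be reached regardless of what Pia does, so varying those choices leaves every outcome unchanged.
Holding the reachable choices fixed and varying the unreachable ones freely already gives 3 × 2 × 2 = 12 equivalent strategies.
No other strategy reproduces this row, so those 12 are the full class: Hi/x/E/k, Hi/x/E/h, Hi/x/W/k, Hi/x/W/h, Hi/y/E/k, Hi/y/E/h, Hi/y/W/k, Hi/y/W/h, Hi/w/E/k, Hi/w/E/h, Hi/w/W/k, Hi/w/W/h.

12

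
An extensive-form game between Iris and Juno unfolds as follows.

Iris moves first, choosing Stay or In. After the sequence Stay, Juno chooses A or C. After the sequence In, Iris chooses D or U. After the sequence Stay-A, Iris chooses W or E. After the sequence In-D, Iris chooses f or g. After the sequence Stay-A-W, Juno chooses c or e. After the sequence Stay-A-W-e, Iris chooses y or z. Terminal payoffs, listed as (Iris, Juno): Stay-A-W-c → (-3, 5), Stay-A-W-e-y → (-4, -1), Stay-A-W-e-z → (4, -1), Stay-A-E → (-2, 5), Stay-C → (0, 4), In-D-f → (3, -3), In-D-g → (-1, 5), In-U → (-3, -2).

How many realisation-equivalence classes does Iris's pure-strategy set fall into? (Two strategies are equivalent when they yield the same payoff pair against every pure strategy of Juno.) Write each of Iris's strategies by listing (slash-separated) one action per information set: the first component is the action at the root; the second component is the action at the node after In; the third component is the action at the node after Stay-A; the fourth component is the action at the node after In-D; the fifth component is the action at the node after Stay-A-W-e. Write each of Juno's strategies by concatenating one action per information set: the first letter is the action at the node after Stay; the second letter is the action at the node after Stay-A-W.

6

Iris has 32 pure strategies: Stay/D/W/f/y, Stay/D/W/f/z, Stay/D/W/g/y, Stay/D/W/g/z, Stay/D/E/f/y, Stay/D/E/f/z, Stay/D/E/g/y, Stay/D/E/g/z, Stay/U/W/f/y, Stay/U/W/f/z, Stay/U/W/g/y, Stay/U/W/g/z, Stay/U/E/f/y, Stay/U/E/f/z, Stay/U/E/g/y, Stay/U/E/g/z, In/D/W/f/y, In/D/W/f/z, In/D/W/g/y, In/D/W/g/z, In/D/E/f/y, In/D/E/f/z, In/D/E/g/y, In/D/E/g/z, In/U/W/f/y, In/U/W/f/z, In/U/W/g/y, In/U/W/g/z, In/U/E/f/y, In/U/E/f/z, In/U/E/g/y, In/U/E/g/z. Columns: Ac, Ae, Cc, Ce.
{Stay/D/W/f/y, Stay/D/W/g/y, Stay/U/W/f/y, Stay/U/W/g/y} → row (-3,5) (-4,-1) (0,4) (0,4)
{Stay/D/W/f/z, Stay/D/W/g/z, Stay/U/W/f/z, Stay/U/W/g/z} → row (-3,5) (4,-1) (0,4) (0,4)
{Stay/D/E/f/y, Stay/D/E/f/z, Stay/D/E/g/y, Stay/D/E/g/z, Stay/U/E/f/y, Stay/U/E/f/z, Stay/U/E/g/y, Stay/U/E/g/z} → row (-2,5) (-2,5) (0,4) (0,4)
{In/D/W/f/y, In/D/W/f/z, In/D/E/f/y, In/D/E/f/z} → row (3,-3) (3,-3) (3,-3) (3,-3)
{In/D/W/g/y, In/D/W/g/z, In/D/E/g/y, In/D/E/g/z} → row (-1,5) (-1,5) (-1,5) (-1,5)
{In/U/W/f/y, In/U/W/f/z, In/U/W/g/y, In/U/W/g/z, In/U/E/f/y, In/U/E/f/z, In/U/E/g/y, In/U/E/g/z} → row (-3,-2) (-3,-2) (-3,-2) (-3,-2)
That's 6 distinct rows out of 32 strategies.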